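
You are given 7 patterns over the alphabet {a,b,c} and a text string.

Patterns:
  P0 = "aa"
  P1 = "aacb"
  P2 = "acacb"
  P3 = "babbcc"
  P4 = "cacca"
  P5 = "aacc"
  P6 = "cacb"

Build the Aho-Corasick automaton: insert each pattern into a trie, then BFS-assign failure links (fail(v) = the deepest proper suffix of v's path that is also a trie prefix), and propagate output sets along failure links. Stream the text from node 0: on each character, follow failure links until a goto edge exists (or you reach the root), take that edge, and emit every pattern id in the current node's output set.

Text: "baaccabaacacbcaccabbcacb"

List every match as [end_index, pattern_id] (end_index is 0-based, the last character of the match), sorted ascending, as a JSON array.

Construct AC machine:
Trie nodes:
  0='ε' goto a→1 b→9 c→15
  1='a' goto a→2 c→5
  2='aa' goto c→3  ←P0
  3='aac' goto b→4 c→20
  4='aacb' goto ·  ←P1
  5='ac' goto a→6
  6='aca' goto c→7
  7='acac' goto b→8
  8='acacb' goto ·  ←P2
  9='b' goto a→10
  10='ba' goto b→11
  11='bab' goto b→12
  12='babb' goto c→13
  13='babbc' goto c→14
  14='babbcc' goto ·  ←P3
  15='c' goto a→16
  16='ca' goto c→17
  17='cac' goto b→21 c→18
  18='cacc' goto a→19
  19='cacca' goto ·  ←P4
  20='aacc' goto ·  ←P5
  21='cacb' goto ·  ←P6

BFS fail/out derivation:
  n1('a'): parent n0 fail=0; on 'a' 0 → fail=0;  out ∅∪∅=∅
  n9('b'): parent n0 fail=0; on 'b' 0 → fail=0;  out ∅∪∅=∅
  n15('c'): parent n0 fail=0; on 'c' 0 → fail=0;  out ∅∪∅=∅
  n2('aa'): parent n1 fail=0; on 'a' 0 → fail=1;  out {0}∪∅={0}
  n5('ac'): parent n1 fail=0; on 'c' 0 → fail=15;  out ∅∪∅=∅
  n10('ba'): parent n9 fail=0; on 'a' 0 → fail=1;  out ∅∪∅=∅
  n16('ca'): parent n15 fail=0; on 'a' 0 → fail=1;  out ∅∪∅=∅
  n3('aac'): parent n2 fail=1; on 'c' 1 → fail=5;  out ∅∪∅=∅
  n6('aca'): parent n5 fail=15; on 'a' 15 → fail=16;  out ∅∪∅=∅
  n11('bab'): parent n10 fail=1; on 'b' 1→0 → fail=9;  out ∅∪∅=∅
  n17('cac'): parent n16 fail=1; on 'c' 1 → fail=5;  out ∅∪∅=∅
  n4('aacb'): parent n3 fail=5; on 'b' 5→15→0 → fail=9;  out {1}∪∅={1}
  n7('acac'): parent n6 fail=16; on 'c' 16 → fail=17;  out ∅∪∅=∅
  n12('babb'): parent n11 fail=9; on 'b' 9→0 → fail=9;  out ∅∪∅=∅
  n18('cacc'): parent n17 fail=5; on 'c' 5→15→0 → fail=15;  out ∅∪∅=∅
  n20('aacc'): parent n3 fail=5; on 'c' 5→15→0 → fail=15;  out {5}∪∅={5}
  n21('cacb'): parent n17 fail=5; on 'b' 5→15→0 → fail=9;  out {6}∪∅={6}
  n8('acacb'): parent n7 fail=17; on 'b' 17 → fail=21;  out {2}∪{6}={2,6}
  n13('babbc'): parent n12 fail=9; on 'c' 9→0 → fail=15;  out ∅∪∅=∅
  n19('cacca'): parent n18 fail=15; on 'a' 15 → fail=16;  out {4}∪∅={4}
  n14('babbcc'): parent n13 fail=15; on 'c' 15→0 → fail=15;  out {3}∪∅={3}

Text stream:
[0] read 'b'  n0⇒n9
[1] read 'a'  n9⇒n10
[2] read 'a'  n10⇒n2 (fail-walked)  → match P0@[1:2]
[3] read 'c'  n2⇒n3
[4] read 'c'  n3⇒n20  → match P5@[1:4]
[5] read 'a'  n20⇒n16 (fail-walked)
[6] read 'b'  n16⇒n9 (fail-walked)
[7] read 'a'  n9⇒n10
[8] read 'a'  n10⇒n2 (fail-walked)  → match P0@[7:8]
[9] read 'c'  n2⇒n3
[10] read 'a'  n3⇒n6 (fail-walked)
[11] read 'c'  n6⇒n7
[12] read 'b'  n7⇒n8  → match P2@[8:12],P6@[9:12]
[13] read 'c'  n8⇒n15 (fail-walked)
[14] read 'a'  n15⇒n16
[15] read 'c'  n16⇒n17
[16] read 'c'  n17⇒n18
[17] read 'a'  n18⇒n19  → match P4@[13:17]
[18] read 'b'  n19⇒n9 (fail-walked)
[19] read 'b'  n9⇒n9 (fail-walked)
[20] read 'c'  n9⇒n15 (fail-walked)
[21] read 'a'  n15⇒n16
[22] read 'c'  n16⇒n17
[23] read 'b'  n17⇒n21  → match P6@[20:23]

Result: [[2,0],[4,5],[8,0],[12,2],[12,6],[17,4],[23,6]]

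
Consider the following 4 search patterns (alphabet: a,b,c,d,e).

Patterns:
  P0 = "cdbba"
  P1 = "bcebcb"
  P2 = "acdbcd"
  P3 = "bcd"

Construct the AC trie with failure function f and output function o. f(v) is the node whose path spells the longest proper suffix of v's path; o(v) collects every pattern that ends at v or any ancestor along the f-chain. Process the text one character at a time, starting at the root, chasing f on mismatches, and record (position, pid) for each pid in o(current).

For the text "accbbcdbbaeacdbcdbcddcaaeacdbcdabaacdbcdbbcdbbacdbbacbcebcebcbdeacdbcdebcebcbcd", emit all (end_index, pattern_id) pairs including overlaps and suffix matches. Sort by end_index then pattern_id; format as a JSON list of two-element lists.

Build automaton:
Trie (insert patterns):
  0='ε' goto a→12 b→6 c→1
  1='c' goto d→2
  2='cd' goto b→3
  3='cdb' goto b→4
  4='cdbb' goto a→5
  5='cdbba' goto ·  [P0 ends]
  6='b' goto c→7
  7='bc' goto d→18 e→8
  8='bce' goto b→9
  9='bceb' goto c→10
  10='bcebc' goto b→11
  11='bcebcb' goto ·  [P1 ends]
  12='a' goto c→13
  13='ac' goto d→14
  14='acd' goto b→15
  15='acdb' goto c→16
  16='acdbc' goto d→17
  17='acdbcd' goto ·  [P2 ends]
  18='bcd' goto ·  [P3 ends]

BFS fail/out derivation:
  n1('c'): parent n0 fail=0; on 'c' 0 → fail=0;  out ∅∪∅=∅
  n6('b'): parent n0 fail=0; on 'b' 0 → fail=0;  out ∅∪∅=∅
  n12('a'): parent n0 fail=0; on 'a' 0 → fail=0;  out ∅∪∅=∅
  n2('cd'): parent n1 fail=0; on 'd' 0 → fail=0;  out ∅∪∅=∅
  n7('bc'): parent n6 fail=0; on 'c' 0 → fail=1;  out ∅∪∅=∅
  n13('ac'): parent n12 fail=0; on 'c' 0 → fail=1;  out ∅∪∅=∅
  n3('cdb'): parent n2 fail=0; on 'b' 0 → fail=6;  out ∅∪∅=∅
  n8('bce'): parent n7 fail=1; on 'e' 1→0 → fail=0;  out ∅∪∅=∅
  n14('acd'): parent n13 fail=1; on 'd' 1 → fail=2;  out ∅∪∅=∅
  n18('bcd'): parent n7 fail=1; on 'd' 1 → fail=2;  out {3}∪∅={3}
  n4('cdbb'): parent n3 fail=6; on 'b' 6→0 → fail=6;  out ∅∪∅=∅
  n9('bceb'): parent n8 fail=0; on 'b' 0 → fail=6;  out ∅∪∅=∅
  n15('acdb'): parent n14 fail=2; on 'b' 2 → fail=3;  out ∅∪∅=∅
  n5('cdbba'): parent n4 fail=6; on 'a' 6→0 → fail=12;  out {0}∪∅={0}
  n10('bcebc'): parent n9 fail=6; on 'c' 6 → fail=7;  out ∅∪∅=∅
  n16('acdbc'): parent n15 fail=3; on 'c' 3→6 → fail=7;  out ∅∪∅=∅
  n11('bcebcb'): parent n10 fail=7; on 'b' 7→1→0 → fail=6;  out {1}∪∅={1}
  n17('acdbcd'): parent n16 fail=7; on 'd' 7 → fail=18;  out {2}∪{3}={2,3}

Text stream:
[0] read 'a'  n0⇒n12
[1] read 'c'  n12⇒n13
[2] read 'c'  n13⇒n1 (via fail)
[3] read 'b'  n1⇒n6 (via fail)
[4] read 'b'  n6⇒n6 (via fail)
[5] read 'c'  n6⇒n7
[6] read 'd'  n7⇒n18  emit P3@[4:6]
[7] read 'b'  n18⇒n3 (via fail)
[8] read 'b'  n3⇒n4
[9] read 'a'  n4⇒n5  emit P0@[5:9]
[10] read 'e'  n5⇒n0 (via fail)
[11] read 'a'  n0⇒n12
[12] read 'c'  n12⇒n13
[13] read 'd'  n13⇒n14
[14] read 'b'  n14⇒n15
[15] read 'c'  n15⇒n16
[16] read 'd'  n16⇒n17  emit P2@[11:16],P3@[14:16]
[17] read 'b'  n17⇒n3 (via fail)
[18] read 'c'  n3⇒n7 (via fail)
[19] read 'd'  n7⇒n18  emit P3@[17:19]
[20] read 'd'  n18⇒n0 (via fail)
[21] read 'c'  n0⇒n1
[22] read 'a'  n1⇒n12 (via fail)
[23] read 'a'  n12⇒n12 (via fail)
[24] read 'e'  n12⇒n0 (via fail)
[25] read 'a'  n0⇒n12
[26] read 'c'  n12⇒n13
[27] read 'd'  n13⇒n14
[28] read 'b'  n14⇒n15
[29] read 'c'  n15⇒n16
[30] read 'd'  n16⇒n17  emit P2@[25:30],P3@[28:30]
[31] read 'a'  n17⇒n12 (via fail)
[32] read 'b'  n12⇒n6 (via fail)
[33] read 'a'  n6⇒n12 (via fail)
[34] read 'a'  n12⇒n12 (via fail)
[35] read 'c'  n12⇒n13
[36] read 'd'  n13⇒n14
[37] read 'b'  n14⇒n15
[38] read 'c'  n15⇒n16
[39] read 'd'  n16⇒n17  emit P2@[34:39],P3@[37:39]
[40] read 'b'  n17⇒n3 (via fail)
[41] read 'b'  n3⇒n4
[42] read 'c'  n4⇒n7 (via fail)
[43] read 'd'  n7⇒n18  emit P3@[41:43]
[44] read 'b'  n18⇒n3 (via fail)
[45] read 'b'  n3⇒n4
[46] read 'a'  n4⇒n5  emit P0@[42:46]
[47] read 'c'  n5⇒n13 (via fail)
[48] read 'd'  n13⇒n14
[49] read 'b'  n14⇒n15
[50] read 'b'  n15⇒n4 (via fail)
[51] read 'a'  n4⇒n5  emit P0@[47:51]
[52] read 'c'  n5⇒n13 (via fail)
[53] read 'b'  n13⇒n6 (via fail)
[54] read 'c'  n6⇒n7
[55] read 'e'  n7⇒n8
[56] read 'b'  n8⇒n9
[57] read 'c'  n9⇒n10
[58] read 'e'  n10⇒n8 (via fail)
[59] read 'b'  n8⇒n9
[60] read 'c'  n9⇒n10
[61] read 'b'  n10⇒n11  emit P1@[56:61]
[62] read 'd'  n11⇒n0 (via fail)
[63] read 'e'  n0⇒n0
[64] read 'a'  n0⇒n12
[65] read 'c'  n12⇒n13
[66] read 'd'  n13⇒n14
[67] read 'b'  n14⇒n15
[68] read 'c'  n15⇒n16
[69] read 'd'  n16⇒n17  emit P2@[64:69],P3@[67:69]
[70] read 'e'  n17⇒n0 (via fail)
[71] read 'b'  n0⇒n6
[72] read 'c'  n6⇒n7
[73] read 'e'  n7⇒n8
[74] read 'b'  n8⇒n9
[75] read 'c'  n9⇒n10
[76] read 'b'  n10⇒n11  emit P1@[71:76]
[77] read 'c'  n11⇒n7 (via fail)
[78] read 'd'  n7⇒n18  emit P3@[76:78]

Result: [[6,3],[9,0],[16,2],[16,3],[19,3],[30,2],[30,3],[39,2],[39,3],[43,3],[46,0],[51,0],[61,1],[69,2],[69,3],[76,1],[78,3]]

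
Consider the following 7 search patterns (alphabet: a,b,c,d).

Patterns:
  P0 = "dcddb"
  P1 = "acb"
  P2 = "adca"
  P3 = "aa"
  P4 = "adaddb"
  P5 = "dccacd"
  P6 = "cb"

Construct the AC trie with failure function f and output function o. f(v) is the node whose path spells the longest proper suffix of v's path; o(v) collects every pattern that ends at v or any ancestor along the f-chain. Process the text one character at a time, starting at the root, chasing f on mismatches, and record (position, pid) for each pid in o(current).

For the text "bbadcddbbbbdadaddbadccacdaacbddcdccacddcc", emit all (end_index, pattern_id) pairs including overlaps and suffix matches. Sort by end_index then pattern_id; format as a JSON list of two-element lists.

Construct AC machine:
Trie (insert patterns):
  n0 'ε': a→6 c→21 d→1
  n1 'd': c→2
  n2 'dc': c→17 d→3
  n3 'dcd': d→4
  n4 'dcdd': b→5
  n5 'dcddb': ·  ←P0
  n6 'a': a→12 c→7 d→9
  n7 'ac': b→8
  n8 'acb': ·  ←P1
  n9 'ad': a→13 c→10
  n10 'adc': a→11
  n11 'adca': ·  ←P2
  n12 'aa': ·  ←P3
  n13 'ada': d→14
  n14 'adad': d→15
  n15 'adadd': b→16
  n16 'adaddb': ·  ←P4
  n17 'dcc': a→18
  n18 'dcca': c→19
  n19 'dccac': d→20
  n20 'dccacd': ·  ←P5
  n21 'c': b→22
  n22 'cb': ·  ←P6

Failure links (BFS by depth):
  fail(1) 'd': from fail(0)=0 chase 'd': 0 ⇒ 0;  out=∅∪out(0)=∅
  fail(6) 'a': from fail(0)=0 chase 'a': 0 ⇒ 0;  out=∅∪out(0)=∅
  fail(21) 'c': from fail(0)=0 chase 'c': 0 ⇒ 0;  out=∅∪out(0)=∅
  fail(2) 'dc': from fail(1)=0 chase 'c': 0 ⇒ 21;  out=∅∪out(21)=∅
  fail(7) 'ac': from fail(6)=0 chase 'c': 0 ⇒ 21;  out=∅∪out(21)=∅
  fail(9) 'ad': from fail(6)=0 chase 'd': 0 ⇒ 1;  out=∅∪out(1)=∅
  fail(12) 'aa': from fail(6)=0 chase 'a': 0 ⇒ 6;  out={3}∪out(6)={3}
  fail(22) 'cb': from fail(21)=0 chase 'b': 0 ⇒ 0;  out={6}∪out(0)={6}
  fail(3) 'dcd': from fail(2)=21 chase 'd': 21→0 ⇒ 1;  out=∅∪out(1)=∅
  fail(8) 'acb': from fail(7)=21 chase 'b': 21 ⇒ 22;  out={1}∪out(22)={1,6}
  fail(10) 'adc': from fail(9)=1 chase 'c': 1 ⇒ 2;  out=∅∪out(2)=∅
  fail(13) 'ada': from fail(9)=1 chase 'a': 1→0 ⇒ 6;  out=∅∪out(6)=∅
  fail(17) 'dcc': from fail(2)=21 chase 'c': 21→0 ⇒ 21;  out=∅∪out(21)=∅
  fail(4) 'dcdd': from fail(3)=1 chase 'd': 1→0 ⇒ 1;  out=∅∪out(1)=∅
  fail(11) 'adca': from fail(10)=2 chase 'a': 2→21→0 ⇒ 6;  out={2}∪out(6)={2}
  fail(14) 'adad': from fail(13)=6 chase 'd': 6 ⇒ 9;  out=∅∪out(9)=∅
  fail(18) 'dcca': from fail(17)=21 chase 'a': 21→0 ⇒ 6;  out=∅∪out(6)=∅
  fail(5) 'dcddb': from fail(4)=1 chase 'b': 1→0 ⇒ 0;  out={0}∪out(0)={0}
  fail(15) 'adadd': from fail(14)=9 chase 'd': 9→1→0 ⇒ 1;  out=∅∪out(1)=∅
  fail(19) 'dccac': from fail(18)=6 chase 'c': 6 ⇒ 7;  out=∅∪out(7)=∅
  fail(16) 'adaddb': from fail(15)=1 chase 'b': 1→0 ⇒ 0;  out={4}∪out(0)={4}
  fail(20) 'dccacd': from fail(19)=7 chase 'd': 7→21→0 ⇒ 1;  out={5}∪out(1)={5}

Text stream:
i=0 'b': node 0→0
i=1 'b': node 0→0
i=2 'a': node 0→6
i=3 'd': node 6→9
i=4 'c': node 9→10
i=5 'd': node 10→3 ·f
i=6 'd': node 3→4
i=7 'b': node 4→5  emit P0@[3:7]
i=8 'b': node 5→0 ·f
i=9 'b': node 0→0
i=10 'b': node 0→0
i=11 'd': node 0→1
i=12 'a': node 1→6 ·f
i=13 'd': node 6→9
i=14 'a': node 9→13
i=15 'd': node 13→14
i=16 'd': node 14→15
i=17 'b': node 15→16  emit P4@[12:17]
i=18 'a': node 16→6 ·f
i=19 'd': node 6→9
i=20 'c': node 9→10
i=21 'c': node 10→17 ·f
i=22 'a': node 17→18
i=23 'c': node 18→19
i=24 'd': node 19→20  emit P5@[19:24]
i=25 'a': node 20→6 ·f
i=26 'a': node 6→12  emit P3@[25:26]
i=27 'c': node 12→7 ·f
i=28 'b': node 7→8  emit P1@[26:28],P6@[27:28]
i=29 'd': node 8→1 ·f
i=30 'd': node 1→1 ·f
i=31 'c': node 1→2
i=32 'd': node 2→3
i=33 'c': node 3→2 ·f
i=34 'c': node 2→17
i=35 'a': node 17→18
i=36 'c': node 18→19
i=37 'd': node 19→20  emit P5@[32:37]
i=38 'd': node 20→1 ·f
i=39 'c': node 1→2
i=40 'c': node 2→17

Result: [[7,0],[17,4],[24,5],[26,3],[28,1],[28,6],[37,5]]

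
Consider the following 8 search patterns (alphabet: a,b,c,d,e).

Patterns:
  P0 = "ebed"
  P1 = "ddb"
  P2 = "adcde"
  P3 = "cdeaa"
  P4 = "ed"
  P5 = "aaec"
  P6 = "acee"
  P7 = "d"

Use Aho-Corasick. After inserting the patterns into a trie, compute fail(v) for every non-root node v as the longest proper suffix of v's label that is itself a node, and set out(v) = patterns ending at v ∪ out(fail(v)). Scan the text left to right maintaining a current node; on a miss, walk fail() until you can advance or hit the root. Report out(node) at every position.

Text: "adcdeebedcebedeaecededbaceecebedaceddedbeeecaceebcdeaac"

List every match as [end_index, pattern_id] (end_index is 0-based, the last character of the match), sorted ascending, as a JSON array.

Build:
Trie nodes:
  n0 'ε': a→8 c→13 d→5 e→1
  n1 'e': b→2 d→18
  n2 'eb': e→3
  n3 'ebe': d→4
  n4 'ebed': ·  [P0 ends]
  n5 'd': d→6  [P7 ends]
  n6 'dd': b→7
  n7 'ddb': ·  [P1 ends]
  n8 'a': a→19 c→22 d→9
  n9 'ad': c→10
  n10 'adc': d→11
  n11 'adcd': e→12
  n12 'adcde': ·  [P2 ends]
  n13 'c': d→14
  n14 'cd': e→15
  n15 'cde': a→16
  n16 'cdea': a→17
  n17 'cdeaa': ·  [P3 ends]
  n18 'ed': ·  [P4 ends]
  n19 'aa': e→20
  n20 'aae': c→21
  n21 'aaec': ·  [P5 ends]
  n22 'ac': e→23
  n23 'ace': e→24
  n24 'acee': ·  [P6 ends]

Failure links (BFS by depth):
  n1('e'): parent n0 fail=0; on 'e' 0 → fail=0;  out ∅∪∅=∅
  n5('d'): parent n0 fail=0; on 'd' 0 → fail=0;  out {7}∪∅={7}
  n8('a'): parent n0 fail=0; on 'a' 0 → fail=0;  out ∅∪∅=∅
  n13('c'): parent n0 fail=0; on 'c' 0 → fail=0;  out ∅∪∅=∅
  n2('eb'): parent n1 fail=0; on 'b' 0 → fail=0;  out ∅∪∅=∅
  n6('dd'): parent n5 fail=0; on 'd' 0 → fail=5;  out ∅∪{7}={7}
  n9('ad'): parent n8 fail=0; on 'd' 0 → fail=5;  out ∅∪{7}={7}
  n14('cd'): parent n13 fail=0; on 'd' 0 → fail=5;  out ∅∪{7}={7}
  n18('ed'): parent n1 fail=0; on 'd' 0 → fail=5;  out {4}∪{7}={4,7}
  n19('aa'): parent n8 fail=0; on 'a' 0 → fail=8;  out ∅∪∅=∅
  n22('ac'): parent n8 fail=0; on 'c' 0 → fail=13;  out ∅∪∅=∅
  n3('ebe'): parent n2 fail=0; on 'e' 0 → fail=1;  out ∅∪∅=∅
  n7('ddb'): parent n6 fail=5; on 'b' 5→0 → fail=0;  out {1}∪∅={1}
  n10('adc'): parent n9 fail=5; on 'c' 5→0 → fail=13;  out ∅∪∅=∅
  n15('cde'): parent n14 fail=5; on 'e' 5→0 → fail=1;  out ∅∪∅=∅
  n20('aae'): parent n19 fail=8; on 'e' 8→0 → fail=1;  out ∅∪∅=∅
  n23('ace'): parent n22 fail=13; on 'e' 13→0 → fail=1;  out ∅∪∅=∅
  n4('ebed'): parent n3 fail=1; on 'd' 1 → fail=18;  out {0}∪{4,7}={0,4,7}
  n11('adcd'): parent n10 fail=13; on 'd' 13 → fail=14;  out ∅∪{7}={7}
  n16('cdea'): parent n15 fail=1; on 'a' 1→0 → fail=8;  out ∅∪∅=∅
  n21('aaec'): parent n20 fail=1; on 'c' 1→0 → fail=13;  out {5}∪∅={5}
  n24('acee'): parent n23 fail=1; on 'e' 1→0 → fail=1;  out {6}∪∅={6}
  n12('adcde'): parent n11 fail=14; on 'e' 14 → fail=15;  out {2}∪∅={2}
  n17('cdeaa'): parent n16 fail=8; on 'a' 8 → fail=19;  out {3}∪∅={3}

Scan:
pos 0 'a': at 8
pos 1 'd': at 9  → match P7@[1:1]
pos 2 'c': at 10
pos 3 'd': at 11  → match P7@[3:3]
pos 4 'e': at 12  → match P2@[0:4]
pos 5 'e': at 1 ·f
pos 6 'b': at 2
pos 7 'e': at 3
pos 8 'd': at 4  → match P0@[5:8],P4@[7:8],P7@[8:8]
pos 9 'c': at 13 ·f
pos 10 'e': at 1 ·f
pos 11 'b': at 2
pos 12 'e': at 3
pos 13 'd': at 4  → match P0@[10:13],P4@[12:13],P7@[13:13]
pos 14 'e': at 1 ·f
pos 15 'a': at 8 ·f
pos 16 'e': at 1 ·f
pos 17 'c': at 13 ·f
pos 18 'e': at 1 ·f
pos 19 'd': at 18  → match P4@[18:19],P7@[19:19]
pos 20 'e': at 1 ·f
pos 21 'd': at 18  → match P4@[20:21],P7@[21:21]
pos 22 'b': at 0 ·f
pos 23 'a': at 8
pos 24 'c': at 22
pos 25 'e': at 23
pos 26 'e': at 24  → match P6@[23:26]
pos 27 'c': at 13 ·f
pos 28 'e': at 1 ·f
pos 29 'b': at 2
pos 30 'e': at 3
pos 31 'd': at 4  → match P0@[28:31],P4@[30:31],P7@[31:31]
pos 32 'a': at 8 ·f
pos 33 'c': at 22
pos 34 'e': at 23
pos 35 'd': at 18 ·f  → match P4@[34:35],P7@[35:35]
pos 36 'd': at 6 ·f  → match P7@[36:36]
pos 37 'e': at 1 ·f
pos 38 'd': at 18  → match P4@[37:38],P7@[38:38]
pos 39 'b': at 0 ·f
pos 40 'e': at 1
pos 41 'e': at 1 ·f
pos 42 'e': at 1 ·f
pos 43 'c': at 13 ·f
pos 44 'a': at 8 ·f
pos 45 'c': at 22
pos 46 'e': at 23
pos 47 'e': at 24  → match P6@[44:47]
pos 48 'b': at 2 ·f
pos 49 'c': at 13 ·f
pos 50 'd': at 14  → match P7@[50:50]
pos 51 'e': at 15
pos 52 'a': at 16
pos 53 'a': at 17  → match P3@[49:53]
pos 54 'c': at 22 ·f

All matches (sorted): [[1,7],[3,7],[4,2],[8,0],[8,4],[8,7],[13,0],[13,4],[13,7],[19,4],[19,7],[21,4],[21,7],[26,6],[31,0],[31,4],[31,7],[35,4],[35,7],[36,7],[38,4],[38,7],[47,6],[50,7],[53,3]]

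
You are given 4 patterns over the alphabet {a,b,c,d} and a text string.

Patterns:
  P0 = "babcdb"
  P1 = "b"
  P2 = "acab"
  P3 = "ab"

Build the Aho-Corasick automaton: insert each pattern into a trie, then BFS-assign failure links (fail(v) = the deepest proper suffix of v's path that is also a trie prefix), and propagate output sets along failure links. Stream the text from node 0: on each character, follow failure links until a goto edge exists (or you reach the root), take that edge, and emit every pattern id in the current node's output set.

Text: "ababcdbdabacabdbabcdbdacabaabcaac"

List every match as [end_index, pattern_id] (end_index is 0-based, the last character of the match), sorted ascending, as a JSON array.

Build:
Trie nodes:
  n0 'ε': a→7 b→1
  n1 'b': a→2  [P1 ends]
  n2 'ba': b→3
  n3 'bab': c→4
  n4 'babc': d→5
  n5 'babcd': b→6
  n6 'babcdb': ·  [P0 ends]
  n7 'a': b→11 c→8
  n8 'ac': a→9
  n9 'aca': b→10
  n10 'acab': ·  [P2 ends]
  n11 'ab': ·  [P3 ends]

Failure links (BFS by depth):
  n1('b'): parent n0 fail=0; on 'b' 0 → fail=0;  out {1}∪∅={1}
  n7('a'): parent n0 fail=0; on 'a' 0 → fail=0;  out ∅∪∅=∅
  n2('ba'): parent n1 fail=0; on 'a' 0 → fail=7;  out ∅∪∅=∅
  n8('ac'): parent n7 fail=0; on 'c' 0 → fail=0;  out ∅∪∅=∅
  n11('ab'): parent n7 fail=0; on 'b' 0 → fail=1;  out {3}∪{1}={1,3}
  n3('bab'): parent n2 fail=7; on 'b' 7 → fail=11;  out ∅∪{1,3}={1,3}
  n9('aca'): parent n8 fail=0; on 'a' 0 → fail=7;  out ∅∪∅=∅
  n4('babc'): parent n3 fail=11; on 'c' 11→1→0 → fail=0;  out ∅∪∅=∅
  n10('acab'): parent n9 fail=7; on 'b' 7 → fail=11;  out {2}∪{1,3}={1,2,3}
  n5('babcd'): parent n4 fail=0; on 'd' 0 → fail=0;  out ∅∪∅=∅
  n6('babcdb'): parent n5 fail=0; on 'b' 0 → fail=1;  out {0}∪{1}={0,1}

Run:
[0] read 'a'  n0⇒n7
[1] read 'b'  n7⇒n11  → match P1@[1:1],P3@[0:1]
[2] read 'a'  n11⇒n2 ·f
[3] read 'b'  n2⇒n3  → match P1@[3:3],P3@[2:3]
[4] read 'c'  n3⇒n4
[5] read 'd'  n4⇒n5
[6] read 'b'  n5⇒n6  → match P0@[1:6],P1@[6:6]
[7] read 'd'  n6⇒n0 ·f
[8] read 'a'  n0⇒n7
[9] read 'b'  n7⇒n11  → match P1@[9:9],P3@[8:9]
[10] read 'a'  n11⇒n2 ·f
[11] read 'c'  n2⇒n8 ·f
[12] read 'a'  n8⇒n9
[13] read 'b'  n9⇒n10  → match P1@[13:13],P2@[10:13],P3@[12:13]
[14] read 'd'  n10⇒n0 ·f
[15] read 'b'  n0⇒n1  → match P1@[15:15]
[16] read 'a'  n1⇒n2
[17] read 'b'  n2⇒n3  → match P1@[17:17],P3@[16:17]
[18] read 'c'  n3⇒n4
[19] read 'd'  n4⇒n5
[20] read 'b'  n5⇒n6  → match P0@[15:20],P1@[20:20]
[21] read 'd'  n6⇒n0 ·f
[22] read 'a'  n0⇒n7
[23] read 'c'  n7⇒n8
[24] read 'a'  n8⇒n9
[25] read 'b'  n9⇒n10  → match P1@[25:25],P2@[22:25],P3@[24:25]
[26] read 'a'  n10⇒n2 ·f
[27] read 'a'  n2⇒n7 ·f
[28] read 'b'  n7⇒n11  → match P1@[28:28],P3@[27:28]
[29] read 'c'  n11⇒n0 ·f
[30] read 'a'  n0⇒n7
[31] read 'a'  n7⇒n7 ·f
[32] read 'c'  n7⇒n8

All matches (sorted): [[1,1],[1,3],[3,1],[3,3],[6,0],[6,1],[9,1],[9,3],[13,1],[13,2],[13,3],[15,1],[17,1],[17,3],[20,0],[20,1],[25,1],[25,2],[25,3],[28,1],[28,3]]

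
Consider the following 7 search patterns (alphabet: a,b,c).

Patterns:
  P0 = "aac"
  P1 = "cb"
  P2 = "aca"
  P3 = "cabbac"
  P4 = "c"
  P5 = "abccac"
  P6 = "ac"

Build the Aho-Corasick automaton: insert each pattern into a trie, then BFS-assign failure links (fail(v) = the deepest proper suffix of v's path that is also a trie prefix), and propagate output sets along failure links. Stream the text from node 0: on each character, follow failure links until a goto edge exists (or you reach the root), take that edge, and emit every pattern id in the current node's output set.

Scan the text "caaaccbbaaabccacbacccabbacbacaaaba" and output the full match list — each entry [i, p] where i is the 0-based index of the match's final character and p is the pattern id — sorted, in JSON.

Build automaton:
Trie nodes:
  n0 'ε': a→1 c→4
  n1 'a': a→2 b→13 c→6
  n2 'aa': c→3
  n3 'aac': ·  ←P0
  n4 'c': a→8 b→5  ←P4
  n5 'cb': ·  ←P1
  n6 'ac': a→7  ←P6
  n7 'aca': ·  ←P2
  n8 'ca': b→9
  n9 'cab': b→10
  n10 'cabb': a→11
  n11 'cabba': c→12
  n12 'cabbac': ·  ←P3
  n13 'ab': c→14
  n14 'abc': c→15
  n15 'abcc': a→16
  n16 'abcca': c→17
  n17 'abccac': ·  ←P5

BFS fail/out derivation:
  fail(1) 'a': from fail(0)=0 chase 'a': 0 ⇒ 0;  out=∅∪out(0)=∅
  fail(4) 'c': from fail(0)=0 chase 'c': 0 ⇒ 0;  out={4}∪out(0)={4}
  fail(2) 'aa': from fail(1)=0 chase 'a': 0 ⇒ 1;  out=∅∪out(1)=∅
  fail(5) 'cb': from fail(4)=0 chase 'b': 0 ⇒ 0;  out={1}∪out(0)={1}
  fail(6) 'ac': from fail(1)=0 chase 'c': 0 ⇒ 4;  out={6}∪out(4)={4,6}
  fail(8) 'ca': from fail(4)=0 chase 'a': 0 ⇒ 1;  out=∅∪out(1)=∅
  fail(13) 'ab': from fail(1)=0 chase 'b': 0 ⇒ 0;  out=∅∪out(0)=∅
  fail(3) 'aac': from fail(2)=1 chase 'c': 1 ⇒ 6;  out={0}∪out(6)={0,4,6}
  fail(7) 'aca': from fail(6)=4 chase 'a': 4 ⇒ 8;  out={2}∪out(8)={2}
  fail(9) 'cab': from fail(8)=1 chase 'b': 1 ⇒ 13;  out=∅∪out(13)=∅
  fail(14) 'abc': from fail(13)=0 chase 'c': 0 ⇒ 4;  out=∅∪out(4)={4}
  fail(10) 'cabb': from fail(9)=13 chase 'b': 13→0 ⇒ 0;  out=∅∪out(0)=∅
  fail(15) 'abcc': from fail(14)=4 chase 'c': 4→0 ⇒ 4;  out=∅∪out(4)={4}
  fail(11) 'cabba': from fail(10)=0 chase 'a': 0 ⇒ 1;  out=∅∪out(1)=∅
  fail(16) 'abcca': from fail(15)=4 chase 'a': 4 ⇒ 8;  out=∅∪out(8)=∅
  fail(12) 'cabbac': from fail(11)=1 chase 'c': 1 ⇒ 6;  out={3}∪out(6)={3,4,6}
  fail(17) 'abccac': from fail(16)=8 chase 'c': 8→1 ⇒ 6;  out={5}∪out(6)={4,5,6}

Scan:
i=0 'c': node 0→4  emit P4@[0:0]
i=1 'a': node 4→8
i=2 'a': node 8→2 (fail-walked)
i=3 'a': node 2→2 (fail-walked)
i=4 'c': node 2→3  emit P0@[2:4],P4@[4:4],P6@[3:4]
i=5 'c': node 3→4 (fail-walked)  emit P4@[5:5]
i=6 'b': node 4→5  emit P1@[5:6]
i=7 'b': node 5→0 (fail-walked)
i=8 'a': node 0→1
i=9 'a': node 1→2
i=10 'a': node 2→2 (fail-walked)
i=11 'b': node 2→13 (fail-walked)
i=12 'c': node 13→14  emit P4@[12:12]
i=13 'c': node 14→15  emit P4@[13:13]
i=14 'a': node 15→16
i=15 'c': node 16→17  emit P4@[15:15],P5@[10:15],P6@[14:15]
i=16 'b': node 17→5 (fail-walked)  emit P1@[15:16]
i=17 'a': node 5→1 (fail-walked)
i=18 'c': node 1→6  emit P4@[18:18],P6@[17:18]
i=19 'c': node 6→4 (fail-walked)  emit P4@[19:19]
i=20 'c': node 4→4 (fail-walked)  emit P4@[20:20]
i=21 'a': node 4→8
i=22 'b': node 8→9
i=23 'b': node 9→10
i=24 'a': node 10→11
i=25 'c': node 11→12  emit P3@[20:25],P4@[25:25],P6@[24:25]
i=26 'b': node 12→5 (fail-walked)  emit P1@[25:26]
i=27 'a': node 5→1 (fail-walked)
i=28 'c': node 1→6  emit P4@[28:28],P6@[27:28]
i=29 'a': node 6→7  emit P2@[27:29]
i=30 'a': node 7→2 (fail-walked)
i=31 'a': node 2→2 (fail-walked)
i=32 'b': node 2→13 (fail-walked)
i=33 'a': node 13→1 (fail-walked)

Result: [[0,4],[4,0],[4,4],[4,6],[5,4],[6,1],[12,4],[13,4],[15,4],[15,5],[15,6],[16,1],[18,4],[18,6],[19,4],[20,4],[25,3],[25,4],[25,6],[26,1],[28,4],[28,6],[29,2]]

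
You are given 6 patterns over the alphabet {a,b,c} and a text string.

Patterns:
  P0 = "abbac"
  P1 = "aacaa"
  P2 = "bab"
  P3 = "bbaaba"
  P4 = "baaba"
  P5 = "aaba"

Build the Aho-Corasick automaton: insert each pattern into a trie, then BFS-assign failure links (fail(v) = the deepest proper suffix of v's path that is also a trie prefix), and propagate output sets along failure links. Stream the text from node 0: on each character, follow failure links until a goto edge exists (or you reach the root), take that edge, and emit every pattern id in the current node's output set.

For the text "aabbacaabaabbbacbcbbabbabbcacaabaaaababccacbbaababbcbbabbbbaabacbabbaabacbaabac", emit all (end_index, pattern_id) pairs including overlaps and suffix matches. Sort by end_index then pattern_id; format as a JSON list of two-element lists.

Build automaton:
Trie nodes:
  n0 'ε': a→1 b→10
  n1 'a': a→6 b→2
  n2 'ab': b→3
  n3 'abb': a→4
  n4 'abba': c→5
  n5 'abbac': ·  ←P0
  n6 'aa': b→21 c→7
  n7 'aac': a→8
  n8 'aaca': a→9
  n9 'aacaa': ·  ←P1
  n10 'b': a→11 b→13
  n11 'ba': a→18 b→12
  n12 'bab': ·  ←P2
  n13 'bb': a→14
  n14 'bba': a→15
  n15 'bbaa': b→16
  n16 'bbaab': a→17
  n17 'bbaaba': ·  ←P3
  n18 'baa': b→19
  n19 'baab': a→20
  n20 'baaba': ·  ←P4
  n21 'aab': a→22
  n22 'aaba': ·  ←P5

Failure links (BFS by depth):
  fail(1) 'a': from fail(0)=0 chase 'a': 0 ⇒ 0;  out=∅∪out(0)=∅
  fail(10) 'b': from fail(0)=0 chase 'b': 0 ⇒ 0;  out=∅∪out(0)=∅
  fail(2) 'ab': from fail(1)=0 chase 'b': 0 ⇒ 10;  out=∅∪out(10)=∅
  fail(6) 'aa': from fail(1)=0 chase 'a': 0 ⇒ 1;  out=∅∪out(1)=∅
  fail(11) 'ba': from fail(10)=0 chase 'a': 0 ⇒ 1;  out=∅∪out(1)=∅
  fail(13) 'bb': from fail(10)=0 chase 'b': 0 ⇒ 10;  out=∅∪out(10)=∅
  fail(3) 'abb': from fail(2)=10 chase 'b': 10 ⇒ 13;  out=∅∪out(13)=∅
  fail(7) 'aac': from fail(6)=1 chase 'c': 1→0 ⇒ 0;  out=∅∪out(0)=∅
  fail(12) 'bab': from fail(11)=1 chase 'b': 1 ⇒ 2;  out={2}∪out(2)={2}
  fail(14) 'bba': from fail(13)=10 chase 'a': 10 ⇒ 11;  out=∅∪out(11)=∅
  fail(18) 'baa': from fail(11)=1 chase 'a': 1 ⇒ 6;  out=∅∪out(6)=∅
  fail(21) 'aab': from fail(6)=1 chase 'b': 1 ⇒ 2;  out=∅∪out(2)=∅
  fail(4) 'abba': from fail(3)=13 chase 'a': 13 ⇒ 14;  out=∅∪out(14)=∅
  fail(8) 'aaca': from fail(7)=0 chase 'a': 0 ⇒ 1;  out=∅∪out(1)=∅
  fail(15) 'bbaa': from fail(14)=11 chase 'a': 11 ⇒ 18;  out=∅∪out(18)=∅
  fail(19) 'baab': from fail(18)=6 chase 'b': 6 ⇒ 21;  out=∅∪out(21)=∅
  fail(22) 'aaba': from fail(21)=2 chase 'a': 2→10 ⇒ 11;  out={5}∪out(11)={5}
  fail(5) 'abbac': from fail(4)=14 chase 'c': 14→11→1→0 ⇒ 0;  out={0}∪out(0)={0}
  fail(9) 'aacaa': from fail(8)=1 chase 'a': 1 ⇒ 6;  out={1}∪out(6)={1}
  fail(16) 'bbaab': from fail(15)=18 chase 'b': 18 ⇒ 19;  out=∅∪out(19)=∅
  fail(20) 'baaba': from fail(19)=21 chase 'a': 21 ⇒ 22;  out={4}∪out(22)={4,5}
  fail(17) 'bbaaba': from fail(16)=19 chase 'a': 19 ⇒ 20;  out={3}∪out(20)={3,4,5}

Run:
pos 0 'a': at 1
pos 1 'a': at 6
pos 2 'b': at 21
pos 3 'b': at 3 ·f
pos 4 'a': at 4
pos 5 'c': at 5  ** P0@[1:5]
pos 6 'a': at 1 ·f
pos 7 'a': at 6
pos 8 'b': at 21
pos 9 'a': at 22  ** P5@[6:9]
pos 10 'a': at 18 ·f
pos 11 'b': at 19
pos 12 'b': at 3 ·f
pos 13 'b': at 13 ·f
pos 14 'a': at 14
pos 15 'c': at 0 ·f
pos 16 'b': at 10
pos 17 'c': at 0 ·f
pos 18 'b': at 10
pos 19 'b': at 13
pos 20 'a': at 14
pos 21 'b': at 12 ·f  ** P2@[19:21]
pos 22 'b': at 3 ·f
pos 23 'a': at 4
pos 24 'b': at 12 ·f  ** P2@[22:24]
pos 25 'b': at 3 ·f
pos 26 'c': at 0 ·f
pos 27 'a': at 1
pos 28 'c': at 0 ·f
pos 29 'a': at 1
pos 30 'a': at 6
pos 31 'b': at 21
pos 32 'a': at 22  ** P5@[29:32]
pos 33 'a': at 18 ·f
pos 34 'a': at 6 ·f
pos 35 'a': at 6 ·f
pos 36 'b': at 21
pos 37 'a': at 22  ** P5@[34:37]
pos 38 'b': at 12 ·f  ** P2@[36:38]
pos 39 'c': at 0 ·f
pos 40 'c': at 0
pos 41 'a': at 1
pos 42 'c': at 0 ·f
pos 43 'b': at 10
pos 44 'b': at 13
pos 45 'a': at 14
pos 46 'a': at 15
pos 47 'b': at 16
pos 48 'a': at 17  ** P3@[43:48],P4@[44:48],P5@[45:48]
pos 49 'b': at 12 ·f  ** P2@[47:49]
pos 50 'b': at 3 ·f
pos 51 'c': at 0 ·f
pos 52 'b': at 10
pos 53 'b': at 13
pos 54 'a': at 14
pos 55 'b': at 12 ·f  ** P2@[53:55]
pos 56 'b': at 3 ·f
pos 57 'b': at 13 ·f
pos 58 'b': at 13 ·f
pos 59 'a': at 14
pos 60 'a': at 15
pos 61 'b': at 16
pos 62 'a': at 17  ** P3@[57:62],P4@[58:62],P5@[59:62]
pos 63 'c': at 0 ·f
pos 64 'b': at 10
pos 65 'a': at 11
pos 66 'b': at 12  ** P2@[64:66]
pos 67 'b': at 3 ·f
pos 68 'a': at 4
pos 69 'a': at 15 ·f
pos 70 'b': at 16
pos 71 'a': at 17  ** P3@[66:71],P4@[67:71],P5@[68:71]
pos 72 'c': at 0 ·f
pos 73 'b': at 10
pos 74 'a': at 11
pos 75 'a': at 18
pos 76 'b': at 19
pos 77 'a': at 20  ** P4@[73:77],P5@[74:77]
pos 78 'c': at 0 ·f

Result: [[5,0],[9,5],[21,2],[24,2],[32,5],[37,5],[38,2],[48,3],[48,4],[48,5],[49,2],[55,2],[62,3],[62,4],[62,5],[66,2],[71,3],[71,4],[71,5],[77,4],[77,5]]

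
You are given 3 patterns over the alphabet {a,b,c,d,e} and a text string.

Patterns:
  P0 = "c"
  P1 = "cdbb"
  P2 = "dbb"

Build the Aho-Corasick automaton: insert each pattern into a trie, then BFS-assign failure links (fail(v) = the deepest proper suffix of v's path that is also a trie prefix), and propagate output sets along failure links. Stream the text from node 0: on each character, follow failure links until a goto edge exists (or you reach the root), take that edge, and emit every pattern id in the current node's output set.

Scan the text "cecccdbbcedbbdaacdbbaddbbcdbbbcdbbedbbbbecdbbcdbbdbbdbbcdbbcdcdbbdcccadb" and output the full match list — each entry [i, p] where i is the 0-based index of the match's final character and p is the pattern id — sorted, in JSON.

Build:
Trie (insert patterns):
  n0 'ε': c→1 d→5
  n1 'c': d→2  ←P0
  n2 'cd': b→3
  n3 'cdb': b→4
  n4 'cdbb': ·  ←P1
  n5 'd': b→6
  n6 'db': b→7
  n7 'dbb': ·  ←P2

BFS fail/out derivation:
  n1('c'): parent n0 fail=0; on 'c' 0 → fail=0;  out {0}∪∅={0}
  n5('d'): parent n0 fail=0; on 'd' 0 → fail=0;  out ∅∪∅=∅
  n2('cd'): parent n1 fail=0; on 'd' 0 → fail=5;  out ∅∪∅=∅
  n6('db'): parent n5 fail=0; on 'b' 0 → fail=0;  out ∅∪∅=∅
  n3('cdb'): parent n2 fail=5; on 'b' 5 → fail=6;  out ∅∪∅=∅
  n7('dbb'): parent n6 fail=0; on 'b' 0 → fail=0;  out {2}∪∅={2}
  n4('cdbb'): parent n3 fail=6; on 'b' 6 → fail=7;  out {1}∪{2}={1,2}

Text stream:
[0] read 'c'  n0⇒n1  emit P0@[0:0]
[1] read 'e'  n1⇒n0 (fail-walked)
[2] read 'c'  n0⇒n1  emit P0@[2:2]
[3] read 'c'  n1⇒n1 (fail-walked)  emit P0@[3:3]
[4] read 'c'  n1⇒n1 (fail-walked)  emit P0@[4:4]
[5] read 'd'  n1⇒n2
[6] read 'b'  n2⇒n3
[7] read 'b'  n3⇒n4  emit P1@[4:7],P2@[5:7]
[8] read 'c'  n4⇒n1 (fail-walked)  emit P0@[8:8]
[9] read 'e'  n1⇒n0 (fail-walked)
[10] read 'd'  n0⇒n5
[11] read 'b'  n5⇒n6
[12] read 'b'  n6⇒n7  emit P2@[10:12]
[13] read 'd'  n7⇒n5 (fail-walked)
[14] read 'a'  n5⇒n0 (fail-walked)
[15] read 'a'  n0⇒n0
[16] read 'c'  n0⇒n1  emit P0@[16:16]
[17] read 'd'  n1⇒n2
[18] read 'b'  n2⇒n3
[19] read 'b'  n3⇒n4  emit P1@[16:19],P2@[17:19]
[20] read 'a'  n4⇒n0 (fail-walked)
[21] read 'd'  n0⇒n5
[22] read 'd'  n5⇒n5 (fail-walked)
[23] read 'b'  n5⇒n6
[24] read 'b'  n6⇒n7  emit P2@[22:24]
[25] read 'c'  n7⇒n1 (fail-walked)  emit P0@[25:25]
[26] read 'd'  n1⇒n2
[27] read 'b'  n2⇒n3
[28] read 'b'  n3⇒n4  emit P1@[25:28],P2@[26:28]
[29] read 'b'  n4⇒n0 (fail-walked)
[30] read 'c'  n0⇒n1  emit P0@[30:30]
[31] read 'd'  n1⇒n2
[32] read 'b'  n2⇒n3
[33] read 'b'  n3⇒n4  emit P1@[30:33],P2@[31:33]
[34] read 'e'  n4⇒n0 (fail-walked)
[35] read 'd'  n0⇒n5
[36] read 'b'  n5⇒n6
[37] read 'b'  n6⇒n7  emit P2@[35:37]
[38] read 'b'  n7⇒n0 (fail-walked)
[39] read 'b'  n0⇒n0
[40] read 'e'  n0⇒n0
[41] read 'c'  n0⇒n1  emit P0@[41:41]
[42] read 'd'  n1⇒n2
[43] read 'b'  n2⇒n3
[44] read 'b'  n3⇒n4  emit P1@[41:44],P2@[42:44]
[45] read 'c'  n4⇒n1 (fail-walked)  emit P0@[45:45]
[46] read 'd'  n1⇒n2
[47] read 'b'  n2⇒n3
[48] read 'b'  n3⇒n4  emit P1@[45:48],P2@[46:48]
[49] read 'd'  n4⇒n5 (fail-walked)
[50] read 'b'  n5⇒n6
[51] read 'b'  n6⇒n7  emit P2@[49:51]
[52] read 'd'  n7⇒n5 (fail-walked)
[53] read 'b'  n5⇒n6
[54] read 'b'  n6⇒n7  emit P2@[52:54]
[55] read 'c'  n7⇒n1 (fail-walked)  emit P0@[55:55]
[56] read 'd'  n1⇒n2
[57] read 'b'  n2⇒n3
[58] read 'b'  n3⇒n4  emit P1@[55:58],P2@[56:58]
[59] read 'c'  n4⇒n1 (fail-walked)  emit P0@[59:59]
[60] read 'd'  n1⇒n2
[61] read 'c'  n2⇒n1 (fail-walked)  emit P0@[61:61]
[62] read 'd'  n1⇒n2
[63] read 'b'  n2⇒n3
[64] read 'b'  n3⇒n4  emit P1@[61:64],P2@[62:64]
[65] read 'd'  n4⇒n5 (fail-walked)
[66] read 'c'  n5⇒n1 (fail-walked)  emit P0@[66:66]
[67] read 'c'  n1⇒n1 (fail-walked)  emit P0@[67:67]
[68] read 'c'  n1⇒n1 (fail-walked)  emit P0@[68:68]
[69] read 'a'  n1⇒n0 (fail-walked)
[70] read 'd'  n0⇒n5
[71] read 'b'  n5⇒n6

Matches: [[0,0],[2,0],[3,0],[4,0],[7,1],[7,2],[8,0],[12,2],[16,0],[19,1],[19,2],[24,2],[25,0],[28,1],[28,2],[30,0],[33,1],[33,2],[37,2],[41,0],[44,1],[44,2],[45,0],[48,1],[48,2],[51,2],[54,2],[55,0],[58,1],[58,2],[59,0],[61,0],[64,1],[64,2],[66,0],[67,0],[68,0]]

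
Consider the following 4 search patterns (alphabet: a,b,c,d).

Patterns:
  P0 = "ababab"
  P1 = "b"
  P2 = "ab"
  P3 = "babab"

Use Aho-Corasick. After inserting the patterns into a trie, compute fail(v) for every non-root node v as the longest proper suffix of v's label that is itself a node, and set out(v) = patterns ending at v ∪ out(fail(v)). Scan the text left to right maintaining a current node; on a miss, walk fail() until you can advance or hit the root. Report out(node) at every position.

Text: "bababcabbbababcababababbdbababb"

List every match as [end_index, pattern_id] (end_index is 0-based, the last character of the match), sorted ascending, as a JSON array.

Build automaton:
Trie (insert patterns):
  0='ε' goto a→1 b→7
  1='a' goto b→2
  2='ab' goto a→3  [P2 ends]
  3='aba' goto b→4
  4='abab' goto a→5
  5='ababa' goto b→6
  6='ababab' goto ·  [P0 ends]
  7='b' goto a→8  [P1 ends]
  8='ba' goto b→9
  9='bab' goto a→10
  10='baba' goto b→11
  11='babab' goto ·  [P3 ends]

Failure links (BFS by depth):
  n1('a'): parent n0 fail=0; on 'a' 0 → fail=0;  out ∅∪∅=∅
  n7('b'): parent n0 fail=0; on 'b' 0 → fail=0;  out {1}∪∅={1}
  n2('ab'): parent n1 fail=0; on 'b' 0 → fail=7;  out {2}∪{1}={1,2}
  n8('ba'): parent n7 fail=0; on 'a' 0 → fail=1;  out ∅∪∅=∅
  n3('aba'): parent n2 fail=7; on 'a' 7 → fail=8;  out ∅∪∅=∅
  n9('bab'): parent n8 fail=1; on 'b' 1 → fail=2;  out ∅∪{1,2}={1,2}
  n4('abab'): parent n3 fail=8; on 'b' 8 → fail=9;  out ∅∪{1,2}={1,2}
  n10('baba'): parent n9 fail=2; on 'a' 2 → fail=3;  out ∅∪∅=∅
  n5('ababa'): parent n4 fail=9; on 'a' 9 → fail=10;  out ∅∪∅=∅
  n11('babab'): parent n10 fail=3; on 'b' 3 → fail=4;  out {3}∪{1,2}={1,2,3}
  n6('ababab'): parent n5 fail=10; on 'b' 10 → fail=11;  out {0}∪{1,2,3}={0,1,2,3}

Text stream:
pos 0 'b': at 7  emit P1@[0:0]
pos 1 'a': at 8
pos 2 'b': at 9  emit P1@[2:2],P2@[1:2]
pos 3 'a': at 10
pos 4 'b': at 11  emit P1@[4:4],P2@[3:4],P3@[0:4]
pos 5 'c': at 0 (fail-walked)
pos 6 'a': at 1
pos 7 'b': at 2  emit P1@[7:7],P2@[6:7]
pos 8 'b': at 7 (fail-walked)  emit P1@[8:8]
pos 9 'b': at 7 (fail-walked)  emit P1@[9:9]
pos 10 'a': at 8
pos 11 'b': at 9  emit P1@[11:11],P2@[10:11]
pos 12 'a': at 10
pos 13 'b': at 11  emit P1@[13:13],P2@[12:13],P3@[9:13]
pos 14 'c': at 0 (fail-walked)
pos 15 'a': at 1
pos 16 'b': at 2  emit P1@[16:16],P2@[15:16]
pos 17 'a': at 3
pos 18 'b': at 4  emit P1@[18:18],P2@[17:18]
pos 19 'a': at 5
pos 20 'b': at 6  emit P0@[15:20],P1@[20:20],P2@[19:20],P3@[16:20]
pos 21 'a': at 5 (fail-walked)
pos 22 'b': at 6  emit P0@[17:22],P1@[22:22],P2@[21:22],P3@[18:22]
pos 23 'b': at 7 (fail-walked)  emit P1@[23:23]
pos 24 'd': at 0 (fail-walked)
pos 25 'b': at 7  emit P1@[25:25]
pos 26 'a': at 8
pos 27 'b': at 9  emit P1@[27:27],P2@[26:27]
pos 28 'a': at 10
pos 29 'b': at 11  emit P1@[29:29],P2@[28:29],P3@[25:29]
pos 30 'b': at 7 (fail-walked)  emit P1@[30:30]

Result: [[0,1],[2,1],[2,2],[4,1],[4,2],[4,3],[7,1],[7,2],[8,1],[9,1],[11,1],[11,2],[13,1],[13,2],[13,3],[16,1],[16,2],[18,1],[18,2],[20,0],[20,1],[20,2],[20,3],[22,0],[22,1],[22,2],[22,3],[23,1],[25,1],[27,1],[27,2],[29,1],[29,2],[29,3],[30,1]]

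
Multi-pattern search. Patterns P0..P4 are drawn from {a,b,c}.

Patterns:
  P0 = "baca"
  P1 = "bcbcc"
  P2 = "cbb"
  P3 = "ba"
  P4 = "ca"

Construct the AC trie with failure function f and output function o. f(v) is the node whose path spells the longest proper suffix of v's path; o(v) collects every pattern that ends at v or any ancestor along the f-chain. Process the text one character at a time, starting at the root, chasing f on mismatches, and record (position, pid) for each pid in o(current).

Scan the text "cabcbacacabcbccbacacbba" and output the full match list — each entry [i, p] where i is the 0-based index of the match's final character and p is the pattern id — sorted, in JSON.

Build automaton:
Trie (insert patterns):
  0='ε' goto b→1 c→9
  1='b' goto a→2 c→5
  2='ba' goto c→3  ←P3
  3='bac' goto a→4
  4='baca' goto ·  ←P0
  5='bc' goto b→6
  6='bcb' goto c→7
  7='bcbc' goto c→8
  8='bcbcc' goto ·  ←P1
  9='c' goto a→12 b→10
  10='cb' goto b→11
  11='cbb' goto ·  ←P2
  12='ca' goto ·  ←P4

BFS fail/out derivation:
  fail(1) 'b': from fail(0)=0 chase 'b': 0 ⇒ 0;  out=∅∪out(0)=∅
  fail(9) 'c': from fail(0)=0 chase 'c': 0 ⇒ 0;  out=∅∪out(0)=∅
  fail(2) 'ba': from fail(1)=0 chase 'a': 0 ⇒ 0;  out={3}∪out(0)={3}
  fail(5) 'bc': from fail(1)=0 chase 'c': 0 ⇒ 9;  out=∅∪out(9)=∅
  fail(10) 'cb': from fail(9)=0 chase 'b': 0 ⇒ 1;  out=∅∪out(1)=∅
  fail(12) 'ca': from fail(9)=0 chase 'a': 0 ⇒ 0;  out={4}∪out(0)={4}
  fail(3) 'bac': from fail(2)=0 chase 'c': 0 ⇒ 9;  out=∅∪out(9)=∅
  fail(6) 'bcb': from fail(5)=9 chase 'b': 9 ⇒ 10;  out=∅∪out(10)=∅
  fail(11) 'cbb': from fail(10)=1 chase 'b': 1→0 ⇒ 1;  out={2}∪out(1)={2}
  fail(4) 'baca': from fail(3)=9 chase 'a': 9 ⇒ 12;  out={0}∪out(12)={0,4}
  fail(7) 'bcbc': from fail(6)=10 chase 'c': 10→1 ⇒ 5;  out=∅∪out(5)=∅
  fail(8) 'bcbcc': from fail(7)=5 chase 'c': 5→9→0 ⇒ 9;  out={1}∪out(9)={1}

Text stream:
i=0 'c': node 0→9
i=1 'a': node 9→12  → match P4@[0:1]
i=2 'b': node 12→1 ·f
i=3 'c': node 1→5
i=4 'b': node 5→6
i=5 'a': node 6→2 ·f  → match P3@[4:5]
i=6 'c': node 2→3
i=7 'a': node 3→4  → match P0@[4:7],P4@[6:7]
i=8 'c': node 4→9 ·f
i=9 'a': node 9→12  → match P4@[8:9]
i=10 'b': node 12→1 ·f
i=11 'c': node 1→5
i=12 'b': node 5→6
i=13 'c': node 6→7
i=14 'c': node 7→8  → match P1@[10:14]
i=15 'b': node 8→10 ·f
i=16 'a': node 10→2 ·f  → match P3@[15:16]
i=17 'c': node 2→3
i=18 'a': node 3→4  → match P0@[15:18],P4@[17:18]
i=19 'c': node 4→9 ·f
i=20 'b': node 9→10
i=21 'b': node 10→11  → match P2@[19:21]
i=22 'a': node 11→2 ·f  → match P3@[21:22]

Result: [[1,4],[5,3],[7,0],[7,4],[9,4],[14,1],[16,3],[18,0],[18,4],[21,2],[22,3]]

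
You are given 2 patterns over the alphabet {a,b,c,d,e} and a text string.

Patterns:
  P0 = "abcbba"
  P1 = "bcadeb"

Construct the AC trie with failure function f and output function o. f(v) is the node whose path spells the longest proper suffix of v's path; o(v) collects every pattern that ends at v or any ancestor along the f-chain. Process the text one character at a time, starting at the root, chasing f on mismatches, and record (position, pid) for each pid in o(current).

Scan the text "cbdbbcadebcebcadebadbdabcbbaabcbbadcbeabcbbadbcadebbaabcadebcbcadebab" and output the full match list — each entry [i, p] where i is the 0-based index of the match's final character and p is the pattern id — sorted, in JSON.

Build:
Trie nodes:
  n0 'ε': a→1 b→7
  n1 'a': b→2
  n2 'ab': c→3
  n3 'abc': b→4
  n4 'abcb': b→5
  n5 'abcbb': a→6
  n6 'abcbba': ·  [P0 ends]
  n7 'b': c→8
  n8 'bc': a→9
  n9 'bca': d→10
  n10 'bcad': e→11
  n11 'bcade': b→12
  n12 'bcadeb': ·  [P1 ends]

Failure links (BFS by depth):
  fail(1) 'a': from fail(0)=0 chase 'a': 0 ⇒ 0;  out=∅∪out(0)=∅
  fail(7) 'b': from fail(0)=0 chase 'b': 0 ⇒ 0;  out=∅∪out(0)=∅
  fail(2) 'ab': from fail(1)=0 chase 'b': 0 ⇒ 7;  out=∅∪out(7)=∅
  fail(8) 'bc': from fail(7)=0 chase 'c': 0 ⇒ 0;  out=∅∪out(0)=∅
  fail(3) 'abc': from fail(2)=7 chase 'c': 7 ⇒ 8;  out=∅∪out(8)=∅
  fail(9) 'bca': from fail(8)=0 chase 'a': 0 ⇒ 1;  out=∅∪out(1)=∅
  fail(4) 'abcb': from fail(3)=8 chase 'b': 8→0 ⇒ 7;  out=∅∪out(7)=∅
  fail(10) 'bcad': from fail(9)=1 chase 'd': 1→0 ⇒ 0;  out=∅∪out(0)=∅
  fail(5) 'abcbb': from fail(4)=7 chase 'b': 7→0 ⇒ 7;  out=∅∪out(7)=∅
  fail(11) 'bcade': from fail(10)=0 chase 'e': 0 ⇒ 0;  out=∅∪out(0)=∅
  fail(6) 'abcbba': from fail(5)=7 chase 'a': 7→0 ⇒ 1;  out={0}∪out(1)={0}
  fail(12) 'bcadeb': from fail(11)=0 chase 'b': 0 ⇒ 7;  out={1}∪out(7)={1}

Scan:
i=0 'c': node 0→0
i=1 'b': node 0→7
i=2 'd': node 7→0 (fail-walked)
i=3 'b': node 0→7
i=4 'b': node 7→7 (fail-walked)
i=5 'c': node 7→8
i=6 'a': node 8→9
i=7 'd': node 9→10
i=8 'e': node 10→11
i=9 'b': node 11→12  ** P1@[4:9]
i=10 'c': node 12→8 (fail-walked)
i=11 'e': node 8→0 (fail-walked)
i=12 'b': node 0→7
i=13 'c': node 7→8
i=14 'a': node 8→9
i=15 'd': node 9→10
i=16 'e': node 10→11
i=17 'b': node 11→12  ** P1@[12:17]
i=18 'a': node 12→1 (fail-walked)
i=19 'd': node 1→0 (fail-walked)
i=20 'b': node 0→7
i=21 'd': node 7→0 (fail-walked)
i=22 'a': node 0→1
i=23 'b': node 1→2
i=24 'c': node 2→3
i=25 'b': node 3→4
i=26 'b': node 4→5
i=27 'a': node 5→6  ** P0@[22:27]
i=28 'a': node 6→1 (fail-walked)
i=29 'b': node 1→2
i=30 'c': node 2→3
i=31 'b': node 3→4
i=32 'b': node 4→5
i=33 'a': node 5→6  ** P0@[28:33]
i=34 'd': node 6→0 (fail-walked)
i=35 'c': node 0→0
i=36 'b': node 0→7
i=37 'e': node 7→0 (fail-walked)
i=38 'a': node 0→1
i=39 'b': node 1→2
i=40 'c': node 2→3
i=41 'b': node 3→4
i=42 'b': node 4→5
i=43 'a': node 5→6  ** P0@[38:43]
i=44 'd': node 6→0 (fail-walked)
i=45 'b': node 0→7
i=46 'c': node 7→8
i=47 'a': node 8→9
i=48 'd': node 9→10
i=49 'e': node 10→11
i=50 'b': node 11→12  ** P1@[45:50]
i=51 'b': node 12→7 (fail-walked)
i=52 'a': node 7→1 (fail-walked)
i=53 'a': node 1→1 (fail-walked)
i=54 'b': node 1→2
i=55 'c': node 2→3
i=56 'a': node 3→9 (fail-walked)
i=57 'd': node 9→10
i=58 'e': node 10→11
i=59 'b': node 11→12  ** P1@[54:59]
i=60 'c': node 12→8 (fail-walked)
i=61 'b': node 8→7 (fail-walked)
i=62 'c': node 7→8
i=63 'a': node 8→9
i=64 'd': node 9→10
i=65 'e': node 10→11
i=66 'b': node 11→12  ** P1@[61:66]
i=67 'a': node 12→1 (fail-walked)
i=68 'b': node 1→2

Matches: [[9,1],[17,1],[27,0],[33,0],[43,0],[50,1],[59,1],[66,1]]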